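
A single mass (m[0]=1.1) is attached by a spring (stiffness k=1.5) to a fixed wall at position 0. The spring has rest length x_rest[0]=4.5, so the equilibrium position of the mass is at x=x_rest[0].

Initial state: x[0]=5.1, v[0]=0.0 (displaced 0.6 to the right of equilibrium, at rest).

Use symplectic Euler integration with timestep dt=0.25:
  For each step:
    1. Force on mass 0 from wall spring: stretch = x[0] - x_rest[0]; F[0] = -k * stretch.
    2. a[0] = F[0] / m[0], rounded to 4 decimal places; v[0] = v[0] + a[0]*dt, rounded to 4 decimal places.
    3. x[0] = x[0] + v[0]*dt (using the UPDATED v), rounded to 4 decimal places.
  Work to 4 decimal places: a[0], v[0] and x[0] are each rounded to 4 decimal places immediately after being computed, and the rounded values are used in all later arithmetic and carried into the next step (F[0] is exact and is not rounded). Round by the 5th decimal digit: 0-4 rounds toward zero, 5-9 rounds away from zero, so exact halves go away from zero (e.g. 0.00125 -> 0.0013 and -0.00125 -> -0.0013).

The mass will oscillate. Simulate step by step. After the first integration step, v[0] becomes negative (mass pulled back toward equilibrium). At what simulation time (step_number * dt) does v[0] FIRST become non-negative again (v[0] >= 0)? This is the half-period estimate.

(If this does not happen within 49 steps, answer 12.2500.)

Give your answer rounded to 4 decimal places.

Step 0: x=[5.1000] v=[0.0000]
Step 1: x=[5.0489] v=[-0.2046]
Step 2: x=[4.9510] v=[-0.3917]
Step 3: x=[4.8146] v=[-0.5455]
Step 4: x=[4.6514] v=[-0.6528]
Step 5: x=[4.4753] v=[-0.7044]
Step 6: x=[4.3013] v=[-0.6960]
Step 7: x=[4.1442] v=[-0.6283]
Step 8: x=[4.0175] v=[-0.5070]
Step 9: x=[3.9319] v=[-0.3425]
Step 10: x=[3.8947] v=[-0.1488]
Step 11: x=[3.9091] v=[0.0576]
First v>=0 after going negative at step 11, time=2.7500

Answer: 2.7500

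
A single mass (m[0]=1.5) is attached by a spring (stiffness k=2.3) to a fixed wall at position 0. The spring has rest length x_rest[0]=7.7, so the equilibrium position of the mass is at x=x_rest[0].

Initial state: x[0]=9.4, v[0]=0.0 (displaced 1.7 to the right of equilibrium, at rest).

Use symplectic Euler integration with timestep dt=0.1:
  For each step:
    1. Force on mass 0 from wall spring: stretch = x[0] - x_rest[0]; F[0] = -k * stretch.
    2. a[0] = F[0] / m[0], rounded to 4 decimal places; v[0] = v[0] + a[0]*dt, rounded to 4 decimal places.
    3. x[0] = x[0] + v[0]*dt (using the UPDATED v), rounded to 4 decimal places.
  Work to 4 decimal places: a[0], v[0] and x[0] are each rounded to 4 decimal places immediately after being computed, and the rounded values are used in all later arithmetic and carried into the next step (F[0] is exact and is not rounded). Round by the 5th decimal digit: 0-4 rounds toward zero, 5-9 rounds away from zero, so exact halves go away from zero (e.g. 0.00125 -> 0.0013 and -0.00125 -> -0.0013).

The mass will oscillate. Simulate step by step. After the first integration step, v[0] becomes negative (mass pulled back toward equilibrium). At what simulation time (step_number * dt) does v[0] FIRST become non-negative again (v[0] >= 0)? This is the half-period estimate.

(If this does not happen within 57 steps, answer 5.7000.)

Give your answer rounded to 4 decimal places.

Step 0: x=[9.4000] v=[0.0000]
Step 1: x=[9.3739] v=[-0.2607]
Step 2: x=[9.3222] v=[-0.5174]
Step 3: x=[9.2456] v=[-0.7661]
Step 4: x=[9.1453] v=[-1.0031]
Step 5: x=[9.0228] v=[-1.2247]
Step 6: x=[8.8801] v=[-1.4275]
Step 7: x=[8.7193] v=[-1.6085]
Step 8: x=[8.5428] v=[-1.7648]
Step 9: x=[8.3534] v=[-1.8940]
Step 10: x=[8.1540] v=[-1.9942]
Step 11: x=[7.9476] v=[-2.0638]
Step 12: x=[7.7374] v=[-2.1018]
Step 13: x=[7.5267] v=[-2.1075]
Step 14: x=[7.3186] v=[-2.0809]
Step 15: x=[7.1164] v=[-2.0224]
Step 16: x=[6.9231] v=[-1.9329]
Step 17: x=[6.7417] v=[-1.8138]
Step 18: x=[6.5750] v=[-1.6669]
Step 19: x=[6.4256] v=[-1.4944]
Step 20: x=[6.2957] v=[-1.2990]
Step 21: x=[6.1873] v=[-1.0837]
Step 22: x=[6.1021] v=[-0.8518]
Step 23: x=[6.0414] v=[-0.6068]
Step 24: x=[6.0062] v=[-0.3525]
Step 25: x=[5.9969] v=[-0.0928]
Step 26: x=[6.0137] v=[0.1683]
First v>=0 after going negative at step 26, time=2.6000

Answer: 2.6000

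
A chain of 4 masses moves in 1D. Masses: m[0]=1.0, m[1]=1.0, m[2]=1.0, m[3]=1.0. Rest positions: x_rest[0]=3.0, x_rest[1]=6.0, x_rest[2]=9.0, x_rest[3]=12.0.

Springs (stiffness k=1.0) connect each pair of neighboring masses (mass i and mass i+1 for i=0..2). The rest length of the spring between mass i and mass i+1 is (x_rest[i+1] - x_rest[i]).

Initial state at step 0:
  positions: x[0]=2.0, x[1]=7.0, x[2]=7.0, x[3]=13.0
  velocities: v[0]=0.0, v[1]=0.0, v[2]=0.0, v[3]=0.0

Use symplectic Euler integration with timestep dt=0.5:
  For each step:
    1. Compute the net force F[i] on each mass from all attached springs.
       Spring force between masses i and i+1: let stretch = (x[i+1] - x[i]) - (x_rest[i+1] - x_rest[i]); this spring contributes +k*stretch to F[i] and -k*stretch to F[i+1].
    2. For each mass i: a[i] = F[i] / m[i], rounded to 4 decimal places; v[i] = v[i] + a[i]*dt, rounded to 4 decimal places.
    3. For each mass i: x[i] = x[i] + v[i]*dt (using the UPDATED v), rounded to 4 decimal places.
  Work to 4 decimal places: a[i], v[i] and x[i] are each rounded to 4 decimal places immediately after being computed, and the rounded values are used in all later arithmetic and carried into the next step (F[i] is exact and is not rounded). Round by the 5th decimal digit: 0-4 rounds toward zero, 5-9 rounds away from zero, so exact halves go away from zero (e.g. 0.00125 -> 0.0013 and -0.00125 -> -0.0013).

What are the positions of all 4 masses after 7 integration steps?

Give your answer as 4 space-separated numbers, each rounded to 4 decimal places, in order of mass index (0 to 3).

Answer: 2.7802 6.8252 7.3276 12.0678

Derivation:
Step 0: x=[2.0000 7.0000 7.0000 13.0000] v=[0.0000 0.0000 0.0000 0.0000]
Step 1: x=[2.5000 5.7500 8.5000 12.2500] v=[1.0000 -2.5000 3.0000 -1.5000]
Step 2: x=[3.0625 4.3750 10.2500 11.3125] v=[1.1250 -2.7500 3.5000 -1.8750]
Step 3: x=[3.2032 4.1406 10.7969 10.8594] v=[0.2813 -0.4688 1.0938 -0.9063]
Step 4: x=[2.8282 5.3360 9.6954 11.1407] v=[-0.7500 2.3907 -2.2031 0.5625]
Step 5: x=[2.3302 6.9943 7.8653 11.8107] v=[-0.9961 3.3165 -3.6602 1.3399]
Step 6: x=[2.2482 7.7043 6.8038 12.2443] v=[-0.1641 1.4200 -2.1230 0.8672]
Step 7: x=[2.7802 6.8252 7.3276 12.0678] v=[1.0640 -1.7583 1.0475 -0.3531]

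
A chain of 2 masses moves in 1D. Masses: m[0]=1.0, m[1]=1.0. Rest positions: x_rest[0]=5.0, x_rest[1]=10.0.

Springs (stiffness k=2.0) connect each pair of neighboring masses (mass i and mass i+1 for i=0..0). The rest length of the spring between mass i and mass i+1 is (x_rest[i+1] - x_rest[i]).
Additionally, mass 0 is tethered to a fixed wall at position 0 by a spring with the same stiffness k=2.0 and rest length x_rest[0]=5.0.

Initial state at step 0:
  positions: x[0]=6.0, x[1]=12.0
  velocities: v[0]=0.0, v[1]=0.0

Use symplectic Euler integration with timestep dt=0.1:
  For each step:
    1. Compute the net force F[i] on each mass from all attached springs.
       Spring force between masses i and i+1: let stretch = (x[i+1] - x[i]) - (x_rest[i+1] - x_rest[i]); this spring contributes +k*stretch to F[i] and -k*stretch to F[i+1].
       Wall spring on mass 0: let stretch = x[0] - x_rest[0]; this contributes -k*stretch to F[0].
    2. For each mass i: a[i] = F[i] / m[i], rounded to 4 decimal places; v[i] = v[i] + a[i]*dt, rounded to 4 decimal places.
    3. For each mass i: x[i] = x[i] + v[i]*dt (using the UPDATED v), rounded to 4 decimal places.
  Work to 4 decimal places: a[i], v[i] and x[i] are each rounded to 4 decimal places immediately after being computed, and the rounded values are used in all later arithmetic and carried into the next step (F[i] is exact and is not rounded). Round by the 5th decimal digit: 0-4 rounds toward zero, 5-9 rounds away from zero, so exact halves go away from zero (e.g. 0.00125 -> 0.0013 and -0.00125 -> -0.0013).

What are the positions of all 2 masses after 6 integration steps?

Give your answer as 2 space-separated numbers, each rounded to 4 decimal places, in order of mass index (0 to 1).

Step 0: x=[6.0000 12.0000] v=[0.0000 0.0000]
Step 1: x=[6.0000 11.9800] v=[0.0000 -0.2000]
Step 2: x=[5.9996 11.9404] v=[-0.0040 -0.3960]
Step 3: x=[5.9980 11.8820] v=[-0.0158 -0.5842]
Step 4: x=[5.9941 11.8059] v=[-0.0386 -0.7610]
Step 5: x=[5.9866 11.7136] v=[-0.0751 -0.9234]
Step 6: x=[5.9739 11.6067] v=[-0.1270 -1.0688]

Answer: 5.9739 11.6067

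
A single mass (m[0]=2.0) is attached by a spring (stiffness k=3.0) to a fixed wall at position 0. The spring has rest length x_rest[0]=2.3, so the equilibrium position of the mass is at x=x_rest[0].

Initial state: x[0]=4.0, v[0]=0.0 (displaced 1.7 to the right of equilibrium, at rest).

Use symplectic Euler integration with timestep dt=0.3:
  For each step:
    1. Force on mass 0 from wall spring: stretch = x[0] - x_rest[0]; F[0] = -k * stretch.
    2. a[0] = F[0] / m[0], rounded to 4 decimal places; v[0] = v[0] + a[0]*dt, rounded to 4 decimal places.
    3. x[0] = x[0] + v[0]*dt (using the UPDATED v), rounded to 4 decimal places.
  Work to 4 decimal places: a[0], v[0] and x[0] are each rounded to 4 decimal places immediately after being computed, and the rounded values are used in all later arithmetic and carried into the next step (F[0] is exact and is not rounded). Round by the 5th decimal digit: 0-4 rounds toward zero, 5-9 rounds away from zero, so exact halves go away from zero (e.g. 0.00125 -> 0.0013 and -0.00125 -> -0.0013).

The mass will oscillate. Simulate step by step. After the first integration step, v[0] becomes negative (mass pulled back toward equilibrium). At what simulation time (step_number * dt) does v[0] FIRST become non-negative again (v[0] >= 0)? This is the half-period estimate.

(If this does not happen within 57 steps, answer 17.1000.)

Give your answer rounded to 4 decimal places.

Step 0: x=[4.0000] v=[0.0000]
Step 1: x=[3.7705] v=[-0.7650]
Step 2: x=[3.3425] v=[-1.4267]
Step 3: x=[2.7738] v=[-1.8958]
Step 4: x=[2.1411] v=[-2.1090]
Step 5: x=[1.5299] v=[-2.0375]
Step 6: x=[1.0226] v=[-1.6909]
Step 7: x=[0.6878] v=[-1.1161]
Step 8: x=[0.5706] v=[-0.3906]
Step 9: x=[0.6869] v=[0.3876]
First v>=0 after going negative at step 9, time=2.7000

Answer: 2.7000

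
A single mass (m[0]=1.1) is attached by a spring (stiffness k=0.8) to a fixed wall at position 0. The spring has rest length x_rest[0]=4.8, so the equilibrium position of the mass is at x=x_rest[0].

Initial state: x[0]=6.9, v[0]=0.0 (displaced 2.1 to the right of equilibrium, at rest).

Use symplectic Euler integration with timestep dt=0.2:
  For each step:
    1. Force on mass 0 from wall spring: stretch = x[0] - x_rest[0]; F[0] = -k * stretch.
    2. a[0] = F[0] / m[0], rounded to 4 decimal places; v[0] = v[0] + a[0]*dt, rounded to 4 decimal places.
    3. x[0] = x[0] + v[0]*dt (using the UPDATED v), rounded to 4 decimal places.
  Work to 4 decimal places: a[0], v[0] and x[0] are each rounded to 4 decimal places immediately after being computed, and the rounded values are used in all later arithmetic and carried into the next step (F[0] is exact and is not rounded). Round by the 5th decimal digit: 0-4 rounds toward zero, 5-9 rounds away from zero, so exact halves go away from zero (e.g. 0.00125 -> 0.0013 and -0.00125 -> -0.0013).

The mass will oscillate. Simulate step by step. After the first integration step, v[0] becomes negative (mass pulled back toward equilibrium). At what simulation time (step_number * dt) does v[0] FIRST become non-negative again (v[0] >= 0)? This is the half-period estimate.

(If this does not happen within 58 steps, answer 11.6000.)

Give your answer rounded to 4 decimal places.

Step 0: x=[6.9000] v=[0.0000]
Step 1: x=[6.8389] v=[-0.3055]
Step 2: x=[6.7185] v=[-0.6021]
Step 3: x=[6.5423] v=[-0.8812]
Step 4: x=[6.3154] v=[-1.1346]
Step 5: x=[6.0444] v=[-1.3550]
Step 6: x=[5.7372] v=[-1.5360]
Step 7: x=[5.4027] v=[-1.6723]
Step 8: x=[5.0507] v=[-1.7600]
Step 9: x=[4.6914] v=[-1.7965]
Step 10: x=[4.3353] v=[-1.7807]
Step 11: x=[3.9927] v=[-1.7131]
Step 12: x=[3.6736] v=[-1.5957]
Step 13: x=[3.3872] v=[-1.4319]
Step 14: x=[3.1419] v=[-1.2264]
Step 15: x=[2.9449] v=[-0.9852]
Step 16: x=[2.8018] v=[-0.7154]
Step 17: x=[2.7168] v=[-0.4248]
Step 18: x=[2.6924] v=[-0.1218]
Step 19: x=[2.7294] v=[0.1848]
First v>=0 after going negative at step 19, time=3.8000

Answer: 3.8000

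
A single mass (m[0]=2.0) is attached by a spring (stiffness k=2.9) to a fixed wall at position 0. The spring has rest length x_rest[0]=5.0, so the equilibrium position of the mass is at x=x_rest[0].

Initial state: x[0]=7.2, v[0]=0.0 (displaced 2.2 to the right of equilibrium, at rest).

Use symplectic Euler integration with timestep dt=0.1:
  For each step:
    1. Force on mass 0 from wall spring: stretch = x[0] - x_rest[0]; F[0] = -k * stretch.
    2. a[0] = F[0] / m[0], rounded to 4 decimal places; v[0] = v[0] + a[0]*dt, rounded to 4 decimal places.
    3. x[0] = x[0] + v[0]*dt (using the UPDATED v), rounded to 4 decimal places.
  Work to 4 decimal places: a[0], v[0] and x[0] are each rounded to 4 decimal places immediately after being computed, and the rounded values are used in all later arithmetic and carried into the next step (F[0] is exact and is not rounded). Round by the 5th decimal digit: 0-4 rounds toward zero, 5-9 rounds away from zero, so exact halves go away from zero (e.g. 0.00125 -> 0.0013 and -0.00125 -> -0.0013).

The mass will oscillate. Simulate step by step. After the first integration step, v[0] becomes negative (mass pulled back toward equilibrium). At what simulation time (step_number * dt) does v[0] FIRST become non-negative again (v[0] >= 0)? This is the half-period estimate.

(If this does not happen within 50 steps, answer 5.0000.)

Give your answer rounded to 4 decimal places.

Answer: 2.7000

Derivation:
Step 0: x=[7.2000] v=[0.0000]
Step 1: x=[7.1681] v=[-0.3190]
Step 2: x=[7.1048] v=[-0.6334]
Step 3: x=[7.0109] v=[-0.9386]
Step 4: x=[6.8879] v=[-1.2302]
Step 5: x=[6.7375] v=[-1.5040]
Step 6: x=[6.5619] v=[-1.7559]
Step 7: x=[6.3637] v=[-1.9824]
Step 8: x=[6.1457] v=[-2.1801]
Step 9: x=[5.9111] v=[-2.3462]
Step 10: x=[5.6633] v=[-2.4783]
Step 11: x=[5.4059] v=[-2.5745]
Step 12: x=[5.1426] v=[-2.6334]
Step 13: x=[4.8772] v=[-2.6541]
Step 14: x=[4.6136] v=[-2.6363]
Step 15: x=[4.3556] v=[-2.5803]
Step 16: x=[4.1069] v=[-2.4869]
Step 17: x=[3.8712] v=[-2.3574]
Step 18: x=[3.6518] v=[-2.1937]
Step 19: x=[3.4520] v=[-1.9982]
Step 20: x=[3.2746] v=[-1.7737]
Step 21: x=[3.1223] v=[-1.5235]
Step 22: x=[2.9972] v=[-1.2512]
Step 23: x=[2.9011] v=[-0.9608]
Step 24: x=[2.8355] v=[-0.6565]
Step 25: x=[2.8012] v=[-0.3427]
Step 26: x=[2.7988] v=[-0.0239]
Step 27: x=[2.8283] v=[0.2953]
First v>=0 after going negative at step 27, time=2.7000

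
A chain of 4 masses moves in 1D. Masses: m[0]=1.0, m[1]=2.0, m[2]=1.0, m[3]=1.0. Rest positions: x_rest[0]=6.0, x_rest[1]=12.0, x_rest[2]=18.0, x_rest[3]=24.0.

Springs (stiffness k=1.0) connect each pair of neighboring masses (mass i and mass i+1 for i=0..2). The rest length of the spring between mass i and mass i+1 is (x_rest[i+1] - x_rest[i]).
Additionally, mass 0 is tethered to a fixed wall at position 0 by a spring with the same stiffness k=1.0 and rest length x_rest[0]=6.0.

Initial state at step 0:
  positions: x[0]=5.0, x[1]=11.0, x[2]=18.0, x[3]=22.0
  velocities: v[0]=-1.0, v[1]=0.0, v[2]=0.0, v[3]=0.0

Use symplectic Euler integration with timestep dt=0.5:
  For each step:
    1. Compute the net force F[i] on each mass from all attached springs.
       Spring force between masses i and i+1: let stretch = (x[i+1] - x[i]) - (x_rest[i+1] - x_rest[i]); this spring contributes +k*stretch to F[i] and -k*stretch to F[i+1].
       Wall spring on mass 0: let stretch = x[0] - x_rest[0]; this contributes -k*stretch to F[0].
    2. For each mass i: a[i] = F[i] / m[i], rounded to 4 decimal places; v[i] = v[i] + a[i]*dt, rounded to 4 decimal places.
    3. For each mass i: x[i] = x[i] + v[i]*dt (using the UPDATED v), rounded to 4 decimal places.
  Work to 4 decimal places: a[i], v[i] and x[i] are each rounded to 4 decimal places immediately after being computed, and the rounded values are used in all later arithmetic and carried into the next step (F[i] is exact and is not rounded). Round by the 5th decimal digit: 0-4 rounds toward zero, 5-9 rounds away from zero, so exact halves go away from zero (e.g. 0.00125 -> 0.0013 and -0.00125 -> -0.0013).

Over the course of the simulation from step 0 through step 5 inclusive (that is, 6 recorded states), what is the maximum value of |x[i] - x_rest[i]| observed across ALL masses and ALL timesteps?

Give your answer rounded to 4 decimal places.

Step 0: x=[5.0000 11.0000 18.0000 22.0000] v=[-1.0000 0.0000 0.0000 0.0000]
Step 1: x=[4.7500 11.1250 17.2500 22.5000] v=[-0.5000 0.2500 -1.5000 1.0000]
Step 2: x=[4.9063 11.2188 16.2813 23.1875] v=[0.3125 0.1875 -1.9375 1.3750]
Step 3: x=[5.4141 11.1563 15.7735 23.6485] v=[1.0156 -0.1250 -1.0157 0.9219]
Step 4: x=[6.0040 10.9532 16.0801 23.6407] v=[1.1797 -0.4063 0.6132 -0.0156]
Step 5: x=[6.3302 10.7723 16.9952 23.2428] v=[0.6523 -0.3619 1.8301 -0.7959]
Max displacement = 2.2265

Answer: 2.2265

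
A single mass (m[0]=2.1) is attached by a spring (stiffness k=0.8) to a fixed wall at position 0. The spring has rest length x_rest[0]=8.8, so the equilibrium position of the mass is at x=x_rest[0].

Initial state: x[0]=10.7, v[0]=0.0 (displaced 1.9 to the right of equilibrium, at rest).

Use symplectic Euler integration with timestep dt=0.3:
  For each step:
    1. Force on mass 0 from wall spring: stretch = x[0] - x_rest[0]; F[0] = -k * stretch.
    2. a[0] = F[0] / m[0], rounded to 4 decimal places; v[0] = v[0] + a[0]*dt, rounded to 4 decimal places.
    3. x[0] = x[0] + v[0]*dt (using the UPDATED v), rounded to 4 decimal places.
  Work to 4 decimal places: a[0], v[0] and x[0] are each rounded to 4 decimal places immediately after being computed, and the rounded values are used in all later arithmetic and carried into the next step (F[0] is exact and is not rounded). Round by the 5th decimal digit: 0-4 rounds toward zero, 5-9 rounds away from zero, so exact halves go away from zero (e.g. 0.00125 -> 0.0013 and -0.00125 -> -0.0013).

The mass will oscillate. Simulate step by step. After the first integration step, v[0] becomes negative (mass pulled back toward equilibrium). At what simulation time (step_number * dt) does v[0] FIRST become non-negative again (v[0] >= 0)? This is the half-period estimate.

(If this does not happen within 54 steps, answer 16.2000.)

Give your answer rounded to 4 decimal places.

Step 0: x=[10.7000] v=[0.0000]
Step 1: x=[10.6349] v=[-0.2171]
Step 2: x=[10.5069] v=[-0.4268]
Step 3: x=[10.3203] v=[-0.6219]
Step 4: x=[10.0816] v=[-0.7957]
Step 5: x=[9.7989] v=[-0.9422]
Step 6: x=[9.4820] v=[-1.0564]
Step 7: x=[9.1417] v=[-1.1343]
Step 8: x=[8.7897] v=[-1.1734]
Step 9: x=[8.4380] v=[-1.1722]
Step 10: x=[8.0988] v=[-1.1308]
Step 11: x=[7.7836] v=[-1.0507]
Step 12: x=[7.5033] v=[-0.9345]
Step 13: x=[7.2674] v=[-0.7863]
Step 14: x=[7.0840] v=[-0.6112]
Step 15: x=[6.9595] v=[-0.4151]
Step 16: x=[6.8981] v=[-0.2048]
Step 17: x=[6.9019] v=[0.0126]
First v>=0 after going negative at step 17, time=5.1000

Answer: 5.1000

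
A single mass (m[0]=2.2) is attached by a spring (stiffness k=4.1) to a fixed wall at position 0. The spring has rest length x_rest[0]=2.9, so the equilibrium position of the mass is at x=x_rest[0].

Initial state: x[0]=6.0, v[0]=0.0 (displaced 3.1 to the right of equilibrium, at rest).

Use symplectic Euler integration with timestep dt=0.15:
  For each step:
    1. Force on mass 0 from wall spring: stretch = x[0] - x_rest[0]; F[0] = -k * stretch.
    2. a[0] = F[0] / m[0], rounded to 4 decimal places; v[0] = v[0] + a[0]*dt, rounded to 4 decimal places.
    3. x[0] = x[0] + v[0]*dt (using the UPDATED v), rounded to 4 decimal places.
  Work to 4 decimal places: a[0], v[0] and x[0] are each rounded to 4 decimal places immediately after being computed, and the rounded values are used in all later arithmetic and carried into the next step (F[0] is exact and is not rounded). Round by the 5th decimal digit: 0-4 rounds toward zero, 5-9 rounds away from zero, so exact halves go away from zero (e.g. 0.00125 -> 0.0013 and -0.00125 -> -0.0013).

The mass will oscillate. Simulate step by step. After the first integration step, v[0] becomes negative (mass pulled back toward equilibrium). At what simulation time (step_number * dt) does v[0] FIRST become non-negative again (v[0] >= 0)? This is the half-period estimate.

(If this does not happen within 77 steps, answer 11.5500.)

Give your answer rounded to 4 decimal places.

Answer: 2.4000

Derivation:
Step 0: x=[6.0000] v=[0.0000]
Step 1: x=[5.8700] v=[-0.8666]
Step 2: x=[5.6155] v=[-1.6969]
Step 3: x=[5.2471] v=[-2.4560]
Step 4: x=[4.7803] v=[-3.1121]
Step 5: x=[4.2346] v=[-3.6377]
Step 6: x=[3.6330] v=[-4.0108]
Step 7: x=[3.0006] v=[-4.2157]
Step 8: x=[2.3640] v=[-4.2438]
Step 9: x=[1.7499] v=[-4.0940]
Step 10: x=[1.1840] v=[-3.7725]
Step 11: x=[0.6901] v=[-3.2928]
Step 12: x=[0.2889] v=[-2.6750]
Step 13: x=[-0.0029] v=[-1.9451]
Step 14: x=[-0.1729] v=[-1.1336]
Step 15: x=[-0.2141] v=[-0.2746]
Step 16: x=[-0.1247] v=[0.5959]
First v>=0 after going negative at step 16, time=2.4000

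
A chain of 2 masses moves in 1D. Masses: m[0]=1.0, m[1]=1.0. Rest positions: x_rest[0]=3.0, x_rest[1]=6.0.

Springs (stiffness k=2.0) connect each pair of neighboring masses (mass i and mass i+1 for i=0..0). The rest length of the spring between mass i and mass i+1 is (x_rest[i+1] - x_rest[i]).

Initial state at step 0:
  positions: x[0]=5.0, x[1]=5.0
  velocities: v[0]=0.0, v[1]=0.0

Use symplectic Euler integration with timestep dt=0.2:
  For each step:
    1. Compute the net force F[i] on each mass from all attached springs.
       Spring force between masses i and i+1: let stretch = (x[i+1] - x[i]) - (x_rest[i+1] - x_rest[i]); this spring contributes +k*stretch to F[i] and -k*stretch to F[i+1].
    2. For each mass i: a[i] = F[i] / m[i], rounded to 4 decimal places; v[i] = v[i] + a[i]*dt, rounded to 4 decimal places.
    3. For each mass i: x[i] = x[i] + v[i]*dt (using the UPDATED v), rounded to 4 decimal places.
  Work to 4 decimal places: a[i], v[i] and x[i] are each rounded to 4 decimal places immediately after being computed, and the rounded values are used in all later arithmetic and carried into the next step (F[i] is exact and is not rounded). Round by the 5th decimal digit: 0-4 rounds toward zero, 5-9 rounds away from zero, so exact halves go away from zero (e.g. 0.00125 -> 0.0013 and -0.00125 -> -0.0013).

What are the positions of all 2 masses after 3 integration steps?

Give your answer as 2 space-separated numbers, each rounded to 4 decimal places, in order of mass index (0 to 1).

Answer: 3.7459 6.2541

Derivation:
Step 0: x=[5.0000 5.0000] v=[0.0000 0.0000]
Step 1: x=[4.7600 5.2400] v=[-1.2000 1.2000]
Step 2: x=[4.3184 5.6816] v=[-2.2080 2.2080]
Step 3: x=[3.7459 6.2541] v=[-2.8627 2.8627]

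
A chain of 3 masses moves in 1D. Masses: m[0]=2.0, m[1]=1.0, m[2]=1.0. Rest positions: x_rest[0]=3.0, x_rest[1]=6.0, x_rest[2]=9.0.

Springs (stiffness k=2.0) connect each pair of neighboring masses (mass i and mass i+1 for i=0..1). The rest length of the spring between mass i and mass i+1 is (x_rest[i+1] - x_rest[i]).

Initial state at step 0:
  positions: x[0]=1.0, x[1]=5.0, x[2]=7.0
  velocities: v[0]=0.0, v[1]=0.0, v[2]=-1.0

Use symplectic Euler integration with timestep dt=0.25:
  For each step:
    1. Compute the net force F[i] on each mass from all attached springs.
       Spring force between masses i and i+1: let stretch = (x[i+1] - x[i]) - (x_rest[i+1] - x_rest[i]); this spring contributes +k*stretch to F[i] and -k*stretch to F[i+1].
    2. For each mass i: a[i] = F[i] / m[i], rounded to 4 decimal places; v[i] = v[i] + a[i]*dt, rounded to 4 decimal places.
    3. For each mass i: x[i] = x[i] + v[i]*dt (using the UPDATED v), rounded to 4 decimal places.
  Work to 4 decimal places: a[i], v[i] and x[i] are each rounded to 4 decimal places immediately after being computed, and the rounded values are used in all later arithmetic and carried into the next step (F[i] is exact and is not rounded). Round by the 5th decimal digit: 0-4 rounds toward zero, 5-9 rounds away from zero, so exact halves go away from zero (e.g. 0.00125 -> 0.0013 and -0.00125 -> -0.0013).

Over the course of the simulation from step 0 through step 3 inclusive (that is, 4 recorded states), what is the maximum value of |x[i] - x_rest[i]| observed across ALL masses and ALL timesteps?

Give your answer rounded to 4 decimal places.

Step 0: x=[1.0000 5.0000 7.0000] v=[0.0000 0.0000 -1.0000]
Step 1: x=[1.0625 4.7500 6.8750] v=[0.2500 -1.0000 -0.5000]
Step 2: x=[1.1680 4.3047 6.8594] v=[0.4219 -1.7813 -0.0625]
Step 3: x=[1.2820 3.7866 6.8995] v=[0.4561 -2.0723 0.1602]
Max displacement = 2.2134

Answer: 2.2134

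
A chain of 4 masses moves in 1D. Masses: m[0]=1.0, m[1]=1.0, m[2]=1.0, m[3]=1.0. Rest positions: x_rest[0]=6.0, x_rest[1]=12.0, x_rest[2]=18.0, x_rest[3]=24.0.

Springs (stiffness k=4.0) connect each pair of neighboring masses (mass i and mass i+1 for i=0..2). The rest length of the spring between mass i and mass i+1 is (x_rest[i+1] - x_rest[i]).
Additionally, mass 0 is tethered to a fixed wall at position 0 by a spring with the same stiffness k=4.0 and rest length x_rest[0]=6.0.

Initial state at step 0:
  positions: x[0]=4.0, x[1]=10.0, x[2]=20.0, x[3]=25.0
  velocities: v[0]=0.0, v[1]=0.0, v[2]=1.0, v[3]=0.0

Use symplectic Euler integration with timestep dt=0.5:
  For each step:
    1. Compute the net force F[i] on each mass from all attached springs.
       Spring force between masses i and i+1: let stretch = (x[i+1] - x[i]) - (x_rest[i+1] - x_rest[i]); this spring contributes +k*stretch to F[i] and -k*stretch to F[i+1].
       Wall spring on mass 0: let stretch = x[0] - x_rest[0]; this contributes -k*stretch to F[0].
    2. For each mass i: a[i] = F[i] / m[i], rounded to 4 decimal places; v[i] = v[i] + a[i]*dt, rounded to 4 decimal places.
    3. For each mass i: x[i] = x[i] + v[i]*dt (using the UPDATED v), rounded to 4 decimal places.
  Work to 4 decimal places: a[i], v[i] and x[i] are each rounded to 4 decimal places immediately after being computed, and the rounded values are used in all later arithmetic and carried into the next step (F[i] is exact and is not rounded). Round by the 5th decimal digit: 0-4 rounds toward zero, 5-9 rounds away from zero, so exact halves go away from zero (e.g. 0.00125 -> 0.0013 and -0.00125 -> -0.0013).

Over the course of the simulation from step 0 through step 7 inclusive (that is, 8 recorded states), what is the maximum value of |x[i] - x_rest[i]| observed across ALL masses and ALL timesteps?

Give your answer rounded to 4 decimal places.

Step 0: x=[4.0000 10.0000 20.0000 25.0000] v=[0.0000 0.0000 1.0000 0.0000]
Step 1: x=[6.0000 14.0000 15.5000 26.0000] v=[4.0000 8.0000 -9.0000 2.0000]
Step 2: x=[10.0000 11.5000 20.0000 22.5000] v=[8.0000 -5.0000 9.0000 -7.0000]
Step 3: x=[5.5000 16.0000 18.5000 22.5000] v=[-9.0000 9.0000 -3.0000 0.0000]
Step 4: x=[6.0000 12.5000 18.5000 24.5000] v=[1.0000 -7.0000 0.0000 4.0000]
Step 5: x=[7.0000 8.5000 18.5000 26.5000] v=[2.0000 -8.0000 0.0000 4.0000]
Step 6: x=[2.5000 13.0000 16.5000 26.5000] v=[-9.0000 9.0000 -4.0000 0.0000]
Step 7: x=[6.0000 10.5000 21.0000 22.5000] v=[7.0000 -5.0000 9.0000 -8.0000]
Max displacement = 4.0000

Answer: 4.0000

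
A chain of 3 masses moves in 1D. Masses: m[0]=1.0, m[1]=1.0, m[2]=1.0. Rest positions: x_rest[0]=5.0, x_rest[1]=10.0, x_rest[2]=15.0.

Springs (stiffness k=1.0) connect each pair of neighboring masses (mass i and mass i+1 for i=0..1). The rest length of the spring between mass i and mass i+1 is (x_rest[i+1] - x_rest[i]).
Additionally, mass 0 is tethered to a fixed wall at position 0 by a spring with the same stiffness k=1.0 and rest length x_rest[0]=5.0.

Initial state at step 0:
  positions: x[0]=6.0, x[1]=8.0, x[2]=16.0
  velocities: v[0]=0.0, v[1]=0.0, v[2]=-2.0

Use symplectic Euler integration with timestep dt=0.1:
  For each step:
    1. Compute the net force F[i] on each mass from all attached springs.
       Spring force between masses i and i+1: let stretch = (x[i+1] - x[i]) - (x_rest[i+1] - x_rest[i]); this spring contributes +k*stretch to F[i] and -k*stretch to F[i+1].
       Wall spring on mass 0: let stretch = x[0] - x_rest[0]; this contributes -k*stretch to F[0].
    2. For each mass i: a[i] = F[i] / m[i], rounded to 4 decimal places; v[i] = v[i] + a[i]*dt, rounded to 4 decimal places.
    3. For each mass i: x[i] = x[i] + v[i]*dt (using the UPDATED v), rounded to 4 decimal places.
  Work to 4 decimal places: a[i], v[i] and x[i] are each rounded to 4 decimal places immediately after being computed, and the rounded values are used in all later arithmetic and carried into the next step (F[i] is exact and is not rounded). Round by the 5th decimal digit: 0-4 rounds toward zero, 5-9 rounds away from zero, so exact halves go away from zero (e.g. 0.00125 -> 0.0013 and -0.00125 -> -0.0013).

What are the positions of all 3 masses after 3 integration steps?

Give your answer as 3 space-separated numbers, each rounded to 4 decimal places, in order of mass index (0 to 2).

Answer: 5.7669 8.3426 15.2324

Derivation:
Step 0: x=[6.0000 8.0000 16.0000] v=[0.0000 0.0000 -2.0000]
Step 1: x=[5.9600 8.0600 15.7700] v=[-0.4000 0.6000 -2.3000]
Step 2: x=[5.8814 8.1761 15.5129] v=[-0.7860 1.1610 -2.5710]
Step 3: x=[5.7669 8.3426 15.2324] v=[-1.1447 1.6652 -2.8047]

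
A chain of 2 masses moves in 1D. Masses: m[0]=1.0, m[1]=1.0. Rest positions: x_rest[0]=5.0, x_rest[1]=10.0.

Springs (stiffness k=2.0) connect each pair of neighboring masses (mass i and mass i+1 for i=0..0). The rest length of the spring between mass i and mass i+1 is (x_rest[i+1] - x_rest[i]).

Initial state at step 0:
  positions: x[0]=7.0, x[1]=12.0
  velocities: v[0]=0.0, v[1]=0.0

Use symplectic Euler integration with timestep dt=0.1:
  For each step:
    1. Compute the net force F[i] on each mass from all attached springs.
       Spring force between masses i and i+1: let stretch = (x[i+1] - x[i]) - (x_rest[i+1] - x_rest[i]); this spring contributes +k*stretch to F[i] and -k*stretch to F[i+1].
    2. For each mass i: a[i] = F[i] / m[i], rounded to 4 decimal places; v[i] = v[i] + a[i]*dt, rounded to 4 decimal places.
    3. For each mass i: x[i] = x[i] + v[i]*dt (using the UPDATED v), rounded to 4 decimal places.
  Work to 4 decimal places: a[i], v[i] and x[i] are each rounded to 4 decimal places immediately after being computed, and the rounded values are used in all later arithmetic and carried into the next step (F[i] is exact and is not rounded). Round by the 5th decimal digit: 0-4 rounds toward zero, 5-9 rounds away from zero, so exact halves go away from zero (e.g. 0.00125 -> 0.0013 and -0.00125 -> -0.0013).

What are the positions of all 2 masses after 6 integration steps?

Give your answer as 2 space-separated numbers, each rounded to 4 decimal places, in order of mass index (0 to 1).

Answer: 7.0000 12.0000

Derivation:
Step 0: x=[7.0000 12.0000] v=[0.0000 0.0000]
Step 1: x=[7.0000 12.0000] v=[0.0000 0.0000]
Step 2: x=[7.0000 12.0000] v=[0.0000 0.0000]
Step 3: x=[7.0000 12.0000] v=[0.0000 0.0000]
Step 4: x=[7.0000 12.0000] v=[0.0000 0.0000]
Step 5: x=[7.0000 12.0000] v=[0.0000 0.0000]
Step 6: x=[7.0000 12.0000] v=[0.0000 0.0000]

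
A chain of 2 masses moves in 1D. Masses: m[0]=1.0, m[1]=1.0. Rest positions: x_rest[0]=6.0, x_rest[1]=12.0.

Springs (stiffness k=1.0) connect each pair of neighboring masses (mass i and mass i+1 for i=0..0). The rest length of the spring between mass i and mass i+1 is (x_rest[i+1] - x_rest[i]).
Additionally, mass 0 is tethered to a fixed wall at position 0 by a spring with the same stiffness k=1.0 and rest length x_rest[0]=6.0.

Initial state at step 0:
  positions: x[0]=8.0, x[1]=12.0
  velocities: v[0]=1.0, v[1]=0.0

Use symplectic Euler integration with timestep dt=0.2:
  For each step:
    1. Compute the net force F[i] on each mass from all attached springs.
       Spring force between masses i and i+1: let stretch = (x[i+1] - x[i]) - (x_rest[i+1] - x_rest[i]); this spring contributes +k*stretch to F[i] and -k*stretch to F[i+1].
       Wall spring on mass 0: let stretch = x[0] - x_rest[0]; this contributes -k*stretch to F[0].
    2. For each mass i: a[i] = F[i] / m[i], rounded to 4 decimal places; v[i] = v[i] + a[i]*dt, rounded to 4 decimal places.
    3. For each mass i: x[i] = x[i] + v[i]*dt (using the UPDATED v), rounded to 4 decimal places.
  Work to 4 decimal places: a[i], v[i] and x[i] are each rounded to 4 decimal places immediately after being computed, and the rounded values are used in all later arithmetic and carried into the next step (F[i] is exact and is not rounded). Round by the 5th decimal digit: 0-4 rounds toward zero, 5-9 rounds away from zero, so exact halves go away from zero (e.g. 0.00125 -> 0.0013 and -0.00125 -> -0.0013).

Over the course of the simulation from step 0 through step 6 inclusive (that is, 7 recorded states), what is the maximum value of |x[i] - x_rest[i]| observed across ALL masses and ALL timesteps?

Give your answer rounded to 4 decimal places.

Step 0: x=[8.0000 12.0000] v=[1.0000 0.0000]
Step 1: x=[8.0400 12.0800] v=[0.2000 0.4000]
Step 2: x=[7.9200 12.2384] v=[-0.6000 0.7920]
Step 3: x=[7.6559 12.4641] v=[-1.3203 1.1283]
Step 4: x=[7.2779 12.7374] v=[-1.8898 1.3667]
Step 5: x=[6.8272 13.0324] v=[-2.2535 1.4748]
Step 6: x=[6.3516 13.3192] v=[-2.3779 1.4338]
Max displacement = 2.0400

Answer: 2.0400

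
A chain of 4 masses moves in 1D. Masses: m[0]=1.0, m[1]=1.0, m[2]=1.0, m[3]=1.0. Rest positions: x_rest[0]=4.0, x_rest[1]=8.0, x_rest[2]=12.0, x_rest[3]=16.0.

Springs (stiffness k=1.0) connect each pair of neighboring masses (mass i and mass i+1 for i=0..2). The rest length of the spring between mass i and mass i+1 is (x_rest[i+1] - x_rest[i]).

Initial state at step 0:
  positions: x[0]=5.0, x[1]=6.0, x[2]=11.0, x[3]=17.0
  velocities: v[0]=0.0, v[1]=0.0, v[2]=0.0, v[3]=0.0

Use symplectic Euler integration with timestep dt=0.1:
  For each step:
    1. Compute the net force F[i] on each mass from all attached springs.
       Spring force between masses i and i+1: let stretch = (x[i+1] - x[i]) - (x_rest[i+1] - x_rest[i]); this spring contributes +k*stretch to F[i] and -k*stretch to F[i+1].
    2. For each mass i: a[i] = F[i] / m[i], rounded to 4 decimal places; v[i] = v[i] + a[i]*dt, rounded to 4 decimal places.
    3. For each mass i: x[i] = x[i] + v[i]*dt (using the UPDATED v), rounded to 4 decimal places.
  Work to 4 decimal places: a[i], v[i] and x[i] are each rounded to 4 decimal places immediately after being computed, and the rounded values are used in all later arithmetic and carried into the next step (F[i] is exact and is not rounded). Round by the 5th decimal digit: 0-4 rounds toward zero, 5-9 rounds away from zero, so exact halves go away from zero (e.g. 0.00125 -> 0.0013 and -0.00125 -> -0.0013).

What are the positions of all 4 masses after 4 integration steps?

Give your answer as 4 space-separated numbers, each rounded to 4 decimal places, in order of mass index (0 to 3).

Step 0: x=[5.0000 6.0000 11.0000 17.0000] v=[0.0000 0.0000 0.0000 0.0000]
Step 1: x=[4.9700 6.0400 11.0100 16.9800] v=[-0.3000 0.4000 0.1000 -0.2000]
Step 2: x=[4.9107 6.1190 11.0300 16.9403] v=[-0.5930 0.7900 0.2000 -0.3970]
Step 3: x=[4.8235 6.2350 11.0600 16.8815] v=[-0.8722 1.1603 0.2999 -0.5880]
Step 4: x=[4.7104 6.3852 11.1000 16.8045] v=[-1.1311 1.5017 0.3996 -0.7702]

Answer: 4.7104 6.3852 11.1000 16.8045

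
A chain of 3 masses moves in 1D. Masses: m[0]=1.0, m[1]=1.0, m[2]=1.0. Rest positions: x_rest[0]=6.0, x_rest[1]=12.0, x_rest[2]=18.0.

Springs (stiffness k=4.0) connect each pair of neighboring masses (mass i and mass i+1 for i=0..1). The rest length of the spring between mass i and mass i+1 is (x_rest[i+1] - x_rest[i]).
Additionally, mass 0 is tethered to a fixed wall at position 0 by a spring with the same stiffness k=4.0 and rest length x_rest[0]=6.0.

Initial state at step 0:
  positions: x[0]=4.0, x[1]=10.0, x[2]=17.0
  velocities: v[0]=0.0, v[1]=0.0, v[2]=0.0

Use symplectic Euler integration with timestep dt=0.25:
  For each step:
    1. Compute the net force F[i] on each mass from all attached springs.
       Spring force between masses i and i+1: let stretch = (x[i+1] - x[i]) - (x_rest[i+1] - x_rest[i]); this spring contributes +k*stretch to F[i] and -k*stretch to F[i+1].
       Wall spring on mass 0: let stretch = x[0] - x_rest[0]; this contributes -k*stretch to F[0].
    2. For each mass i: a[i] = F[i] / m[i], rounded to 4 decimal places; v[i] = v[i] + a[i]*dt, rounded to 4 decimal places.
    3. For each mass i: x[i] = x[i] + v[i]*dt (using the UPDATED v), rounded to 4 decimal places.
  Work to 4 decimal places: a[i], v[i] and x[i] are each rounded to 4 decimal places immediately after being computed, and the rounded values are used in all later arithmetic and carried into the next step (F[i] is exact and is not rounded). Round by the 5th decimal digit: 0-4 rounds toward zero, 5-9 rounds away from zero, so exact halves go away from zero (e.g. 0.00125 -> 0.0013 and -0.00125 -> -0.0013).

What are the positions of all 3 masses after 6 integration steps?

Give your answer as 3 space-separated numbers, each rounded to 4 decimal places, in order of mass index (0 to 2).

Answer: 6.5389 12.1396 17.2224

Derivation:
Step 0: x=[4.0000 10.0000 17.0000] v=[0.0000 0.0000 0.0000]
Step 1: x=[4.5000 10.2500 16.7500] v=[2.0000 1.0000 -1.0000]
Step 2: x=[5.3125 10.6875 16.3750] v=[3.2500 1.7500 -1.5000]
Step 3: x=[6.1406 11.2031 16.0781] v=[3.3125 2.0625 -1.1875]
Step 4: x=[6.6992 11.6719 16.0625] v=[2.2344 1.8750 -0.0625]
Step 5: x=[6.8262 11.9951 16.4492] v=[0.5079 1.2929 1.5469]
Step 6: x=[6.5389 12.1396 17.2224] v=[-1.1494 0.5781 3.0928]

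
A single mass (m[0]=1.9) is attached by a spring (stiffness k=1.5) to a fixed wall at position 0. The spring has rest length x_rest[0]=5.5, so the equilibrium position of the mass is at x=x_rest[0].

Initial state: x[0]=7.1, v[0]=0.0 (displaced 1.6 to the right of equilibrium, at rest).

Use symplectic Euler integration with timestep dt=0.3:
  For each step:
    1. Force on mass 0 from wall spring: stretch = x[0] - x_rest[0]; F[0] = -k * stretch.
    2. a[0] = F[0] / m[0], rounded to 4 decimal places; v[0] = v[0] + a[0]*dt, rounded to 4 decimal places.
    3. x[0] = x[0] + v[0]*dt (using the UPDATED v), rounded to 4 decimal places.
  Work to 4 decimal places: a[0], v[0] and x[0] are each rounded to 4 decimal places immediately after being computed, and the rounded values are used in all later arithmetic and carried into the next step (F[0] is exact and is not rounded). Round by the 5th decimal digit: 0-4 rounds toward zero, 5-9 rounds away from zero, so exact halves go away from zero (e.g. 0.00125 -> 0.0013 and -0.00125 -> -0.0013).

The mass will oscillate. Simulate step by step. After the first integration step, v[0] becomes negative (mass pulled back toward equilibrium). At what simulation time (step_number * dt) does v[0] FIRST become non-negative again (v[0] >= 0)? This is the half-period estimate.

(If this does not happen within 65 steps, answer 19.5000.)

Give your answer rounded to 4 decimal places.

Step 0: x=[7.1000] v=[0.0000]
Step 1: x=[6.9863] v=[-0.3790]
Step 2: x=[6.7670] v=[-0.7310]
Step 3: x=[6.4577] v=[-1.0311]
Step 4: x=[6.0803] v=[-1.2579]
Step 5: x=[5.6617] v=[-1.3953]
Step 6: x=[5.2316] v=[-1.4336]
Step 7: x=[4.8206] v=[-1.3700]
Step 8: x=[4.4579] v=[-1.2091]
Step 9: x=[4.1692] v=[-0.9623]
Step 10: x=[3.9751] v=[-0.6471]
Step 11: x=[3.8893] v=[-0.2859]
Step 12: x=[3.9180] v=[0.0956]
First v>=0 after going negative at step 12, time=3.6000

Answer: 3.6000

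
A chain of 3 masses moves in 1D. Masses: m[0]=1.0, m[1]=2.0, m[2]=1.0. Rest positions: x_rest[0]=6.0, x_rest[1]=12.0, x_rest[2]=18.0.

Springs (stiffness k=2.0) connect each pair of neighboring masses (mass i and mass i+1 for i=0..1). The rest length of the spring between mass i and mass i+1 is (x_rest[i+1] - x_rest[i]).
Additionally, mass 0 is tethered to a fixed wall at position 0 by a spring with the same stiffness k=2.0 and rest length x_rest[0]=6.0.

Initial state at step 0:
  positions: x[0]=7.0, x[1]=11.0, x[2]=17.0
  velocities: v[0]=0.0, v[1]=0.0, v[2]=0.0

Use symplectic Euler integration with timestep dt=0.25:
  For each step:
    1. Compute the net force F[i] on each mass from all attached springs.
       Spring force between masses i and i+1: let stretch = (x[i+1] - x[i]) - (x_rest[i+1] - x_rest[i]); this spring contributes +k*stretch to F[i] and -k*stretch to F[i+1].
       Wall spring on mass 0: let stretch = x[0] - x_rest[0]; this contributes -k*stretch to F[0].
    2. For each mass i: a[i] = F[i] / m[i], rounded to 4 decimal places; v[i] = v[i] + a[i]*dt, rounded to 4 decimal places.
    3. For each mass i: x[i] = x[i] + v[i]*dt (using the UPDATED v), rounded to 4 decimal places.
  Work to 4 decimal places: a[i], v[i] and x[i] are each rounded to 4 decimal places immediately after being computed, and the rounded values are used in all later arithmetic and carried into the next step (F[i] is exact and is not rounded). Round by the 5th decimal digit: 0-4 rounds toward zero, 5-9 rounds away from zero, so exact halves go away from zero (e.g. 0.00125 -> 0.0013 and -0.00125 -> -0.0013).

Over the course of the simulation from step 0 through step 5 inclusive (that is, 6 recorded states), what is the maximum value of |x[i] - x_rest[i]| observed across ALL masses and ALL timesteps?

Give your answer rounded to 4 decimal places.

Answer: 1.6153

Derivation:
Step 0: x=[7.0000 11.0000 17.0000] v=[0.0000 0.0000 0.0000]
Step 1: x=[6.6250 11.1250 17.0000] v=[-1.5000 0.5000 0.0000]
Step 2: x=[5.9844 11.3360 17.0156] v=[-2.5625 0.8438 0.0625]
Step 3: x=[5.2647 11.5675 17.0713] v=[-2.8789 0.9258 0.2227]
Step 4: x=[4.6747 11.7490 17.1890] v=[-2.3599 0.7261 0.4708]
Step 5: x=[4.3847 11.8284 17.3767] v=[-1.1601 0.3175 0.7508]
Max displacement = 1.6153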